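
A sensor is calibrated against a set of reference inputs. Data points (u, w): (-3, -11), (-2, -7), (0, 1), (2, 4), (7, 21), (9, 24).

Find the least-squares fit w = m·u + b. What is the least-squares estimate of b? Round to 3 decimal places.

Compute the Gram sums: Σu·u = 147, Σu = 13, Σ1 = 6.
And Σu·w = 418, Σw = 32.
AᵀA·[m, b]ᵀ = Aᵀw becomes [[147, 13]; [13, 6]]·[m, b]ᵀ = [418, 32]ᵀ.
Determinant 147·6 − 13² = 713.
m = (418·6 − 13·32)/713 = 2092/713; b = (147·32 − 13·418)/713 = -730/713.

b = -1.024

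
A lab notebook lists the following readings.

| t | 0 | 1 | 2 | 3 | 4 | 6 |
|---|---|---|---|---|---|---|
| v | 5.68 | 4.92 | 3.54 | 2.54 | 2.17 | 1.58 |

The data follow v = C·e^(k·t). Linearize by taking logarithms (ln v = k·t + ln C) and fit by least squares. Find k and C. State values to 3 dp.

k = -0.226, C = 5.628

Taking logs, ln v = k·t + ln C, so regress ln v on t.
Sums: Σt = 16.0000, Σ(t)² = 66.0000, Σln v = 6.7587, Σt·ln v = 12.7615.
Normal system: [[66.0000, 16.0000]; [16.0000, 6]]·[k, ln C]ᵀ = [12.7615, 6.7587]ᵀ.
Slope k = (n·Σt·ln v − Σt·Σln v)/(n·Σ(t)² − (Σt)²) = (6·12.7615 − 16.0000·6.7587)/140.0000 = -0.22550; ln C = (Σln v − k·Σt)/n = 1.72779, so C = exp(1.72779) = 5.62818.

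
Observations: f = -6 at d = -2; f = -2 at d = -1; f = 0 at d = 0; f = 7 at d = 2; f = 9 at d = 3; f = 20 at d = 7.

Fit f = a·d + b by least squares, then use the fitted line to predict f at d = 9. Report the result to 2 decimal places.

Forming MᵀM = [[67, 9]; [9, 6]] and Mᵀf = [195, 28]ᵀ gives MᵀM·[a, b]ᵀ = Mᵀf.
Determinant 67·6 − 9² = 321.
a = (195·6 − 9·28)/321 = 306/107; b = (67·28 − 9·195)/321 = 121/321.
At d = 9: f̂ = (306/107)·(9) + (121/321)·(1) = 8383/321.

f̂ = 26.12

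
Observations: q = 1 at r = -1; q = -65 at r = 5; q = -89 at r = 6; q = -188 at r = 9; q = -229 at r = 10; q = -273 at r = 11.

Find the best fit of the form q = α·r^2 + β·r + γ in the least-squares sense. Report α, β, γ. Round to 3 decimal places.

α = -1.985, β = -3.005, γ = -0.016

With design matrix M, MᵀM = [[33124, 3400, 364]; [3400, 364, 40]; [364, 40, 6]] and Mᵀq = [-75989, -7845, -843]ᵀ.
Row-reducing yields α = -2597/1308, β = -286915/95484, γ = -124/7957.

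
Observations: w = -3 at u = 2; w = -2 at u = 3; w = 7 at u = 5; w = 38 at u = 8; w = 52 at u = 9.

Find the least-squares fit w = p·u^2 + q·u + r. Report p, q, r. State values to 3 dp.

Forming XᵀX = [[11379, 1401, 183]; [1401, 183, 27]; [183, 27, 5]] and Xᵀw = [6789, 795, 92]ᵀ gives XᵀX·[p, q, r]ᵀ = Xᵀw.
Row-reducing yields p = 1165/1038, q = -4607/1038, r = 223/173.

p = 1.122, q = -4.438, r = 1.289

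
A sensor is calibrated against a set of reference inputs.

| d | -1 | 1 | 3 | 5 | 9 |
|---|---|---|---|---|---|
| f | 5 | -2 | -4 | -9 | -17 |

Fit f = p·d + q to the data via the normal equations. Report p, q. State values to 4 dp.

p = -2.1149, q = 1.7905

Setting ∂/∂p … = 0 gives: 117·p + 17·q = -217;  17·p + 5·q = -27.
Δ = 117·5 − 17² = 296.
p = ((-217)·5 − 17·(-27))/296 = -313/148; q = (117·(-27) − 17·(-217))/296 = 265/148.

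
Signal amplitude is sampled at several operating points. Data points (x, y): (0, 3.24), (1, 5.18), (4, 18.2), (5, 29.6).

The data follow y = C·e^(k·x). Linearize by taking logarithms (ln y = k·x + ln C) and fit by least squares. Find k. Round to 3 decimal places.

k = 0.436

Linearized form: ln y = k·x + ln C. From the 4 transformed points,
XᵀX = [[42.0000, 10.0000]; [10.0000, 4]], rhs = [30.1894, 9.1096]ᵀ  (here Σx = 10.0000, Σ(x)² = 42.0000, Σln y = 9.1096, Σx·ln y = 30.1894).
Δ = 42.0000·4 − (10.0000)² = 68.0000; k = (30.1894·4 − 10.0000·9.1096)/68.0000 = 0.43620, ln C = (42.0000·9.1096 − 10.0000·30.1894)/68.0000 = 1.18689.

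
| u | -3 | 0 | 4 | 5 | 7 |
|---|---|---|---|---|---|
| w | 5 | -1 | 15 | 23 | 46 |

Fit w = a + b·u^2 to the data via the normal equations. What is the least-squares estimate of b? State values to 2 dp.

With design matrix X, XᵀX = [[5, 99]; [99, 3363]] and Xᵀw = [88, 3114]ᵀ.
Eliminating b: 3363·(row 1) − 99·(row 2) gives 7014·a = 3363·88 − 99·3114 = -12342, so a = -2057/1169.
Then b = (3114 − 99·(-2057/1169))/3363 = 1143/1169.

b = 0.98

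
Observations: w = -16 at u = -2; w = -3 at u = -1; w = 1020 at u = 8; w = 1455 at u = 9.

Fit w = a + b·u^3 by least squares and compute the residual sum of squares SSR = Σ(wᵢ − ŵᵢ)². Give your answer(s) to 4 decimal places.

SSR = 2.4362

Normal-equation sums: Σ1 = 4, Σu^3 = 1232, Σu^3·u^3 = 793650.
And Σw = 2456, Σu^3·w = 1583066.
Normal equations: [[4, 1232]; [1232, 793650]]·[a, b]ᵀ = [2456, 1583066]ᵀ.
Eliminating b: 793650·(row 1) − 1232·(row 2) gives 1656776·a = 793650·2456 − 1232·1583066 = -1132912, so a = -12874/18827.
Then b = (1583066 − 1232·(-12874/18827))/793650 = 413309/207097.
Residuals: 134534/207097, -66368/207097, -233654/207097, 165488/207097; SSR = 504520/207097.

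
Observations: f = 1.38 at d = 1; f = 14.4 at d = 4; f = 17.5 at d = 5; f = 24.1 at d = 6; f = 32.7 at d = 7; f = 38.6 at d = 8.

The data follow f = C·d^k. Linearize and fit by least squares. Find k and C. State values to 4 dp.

Linearized form: ln f = k·ln d + ln C. From the 6 transformed points,
Over the data: Σln d = 8.8128, Σ(ln d)² = 15.8331, Σln f = 16.1744, Σln d·ln f = 28.3887.
Normal system: [[15.8331, 8.8128]; [8.8128, 6]]·[k, ln C]ᵀ = [28.3887, 16.1744]ᵀ.
Δ = 15.8331·6 − (8.8128)² = 17.3327; k = (28.3887·6 − 8.8128·16.1744)/17.3327 = 1.60334, ln C = (15.8331·16.1744 − 8.8128·28.3887)/17.3327 = 0.34073, so C = exp(0.34073) = 1.40597.

k = 1.6033, C = 1.4060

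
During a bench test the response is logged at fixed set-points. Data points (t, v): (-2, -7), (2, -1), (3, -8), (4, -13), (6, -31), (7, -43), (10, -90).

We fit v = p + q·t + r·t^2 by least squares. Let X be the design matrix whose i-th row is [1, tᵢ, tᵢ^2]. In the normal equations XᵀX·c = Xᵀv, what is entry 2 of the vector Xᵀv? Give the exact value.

Entry 2 ↔ basis t, so (Xᵀv)_{2} = Σᵢ (t)·vᵢ = (-2)·(-7) + (2)·(-1) + (3)·(-8) + (4)·(-13) + (6)·(-31) + (7)·(-43) + (10)·(-90) = -1451.

-1451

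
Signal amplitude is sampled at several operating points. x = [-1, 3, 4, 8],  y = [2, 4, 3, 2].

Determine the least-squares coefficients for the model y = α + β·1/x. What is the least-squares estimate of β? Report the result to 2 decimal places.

β = 0.97

With design matrix M, MᵀM = [[4, -7/24]; [-7/24, 685/576]] and Mᵀy = [11, 1/3]ᵀ.
det = 4·(685/576) − (-7/24)² = 299/64.
α = (11·(685/576) − (-7/24)·(1/3))/(299/64) = 7591/2691; β = (4·(1/3) − (-7/24)·11)/(299/64) = 872/897.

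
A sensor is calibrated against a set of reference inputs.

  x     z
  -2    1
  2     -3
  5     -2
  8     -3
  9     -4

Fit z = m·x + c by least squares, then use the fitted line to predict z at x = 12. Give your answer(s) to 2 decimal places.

ẑ = -4.97

Normal-equation sums: Σx·x = 178, Σx = 22, Σ1 = 5.
And Σx·z = -78, Σz = -11.
Eliminating c: 5·(row 1) − 22·(row 2) gives 406·m = 5·(-78) − 22·(-11) = -148, so m = -74/203.
Then c = ((-11) − 22·(-74/203))/5 = -121/203.
At x = 12: ẑ = (-74/203)·(12) + (-121/203)·(1) = -1009/203.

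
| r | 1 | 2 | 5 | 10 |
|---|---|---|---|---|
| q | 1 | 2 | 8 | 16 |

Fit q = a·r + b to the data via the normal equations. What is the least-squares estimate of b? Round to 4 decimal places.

b = -0.9184

XᵀX·[a, b]ᵀ = Xᵀq reads: 130·a + 18·b = 205;  18·a + 4·b = 27.
(Σr·r = 130, Σr = 18, Σ1 = 4, Σr·q = 205, Σq = 27.)
Eliminating b: 4·(row 1) − 18·(row 2) gives 196·a = 4·205 − 18·27 = 334, so a = 167/98.
Then b = (27 − 18·(167/98))/4 = -45/49.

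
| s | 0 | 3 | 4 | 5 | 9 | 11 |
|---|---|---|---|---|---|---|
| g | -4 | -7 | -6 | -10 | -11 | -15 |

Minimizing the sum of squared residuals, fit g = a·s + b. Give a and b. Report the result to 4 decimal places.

Sums needed: Σs·s = 252, Σs = 32, Σ1 = 6.
Right-hand side: Σs·g = -359, Σg = -53.
AᵀA·[a, b]ᵀ = Aᵀg becomes [[252, 32]; [32, 6]]·[a, b]ᵀ = [-359, -53]ᵀ.
Determinant 252·6 − 32² = 488.
a = ((-359)·6 − 32·(-53))/488 = -229/244; b = (252·(-53) − 32·(-359))/488 = -467/122.

a = -0.9385, b = -3.8279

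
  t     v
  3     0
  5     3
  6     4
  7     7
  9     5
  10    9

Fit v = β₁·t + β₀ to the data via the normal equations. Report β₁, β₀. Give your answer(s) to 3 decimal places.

Entries of AᵀA: Σt·t = 300, Σt = 40, Σ1 = 6.
Moment sums: Σt·v = 223, Σv = 28.
Normal equations: [[300, 40]; [40, 6]]·[β₁, β₀]ᵀ = [223, 28]ᵀ.
Δ = 300·6 − 40² = 200.
β₁ = (223·6 − 40·28)/200 = 109/100; β₀ = (300·28 − 40·223)/200 = -13/5.

β₁ = 1.090, β₀ = -2.600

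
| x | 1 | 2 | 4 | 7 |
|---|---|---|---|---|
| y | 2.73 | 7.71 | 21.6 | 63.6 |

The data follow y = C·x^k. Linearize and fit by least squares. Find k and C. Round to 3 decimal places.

Linearized form: ln y = k·ln x + ln C. From the 4 transformed points,
Sums: Σln x = 4.0254, Σ(ln x)² = 6.1888, Σln y = 10.2721, Σln x·ln y = 13.7560.
Normal system: [[6.1888, 4.0254]; [4.0254, 4]]·[k, ln C]ᵀ = [13.7560, 10.2721]ᵀ.
Slope k = (n·Σln x·ln y − Σln x·Σln y)/(n·Σ(ln x)² − (Σln x)²) = (4·13.7560 − 4.0254·10.2721)/8.5519 = 1.59909; ln C = (Σln y − k·Σln x)/n = 0.95881, so C = exp(0.95881) = 2.60858.

k = 1.599, C = 2.609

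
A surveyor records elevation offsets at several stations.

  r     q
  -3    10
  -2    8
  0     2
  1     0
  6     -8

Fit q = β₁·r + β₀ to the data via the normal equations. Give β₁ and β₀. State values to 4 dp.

β₁ = -2.0081, β₀ = 3.2033

The normal equations are: 50·β₁ + 2·β₀ = -94;  2·β₁ + 5·β₀ = 12.
Δ = 50·5 − 2² = 246.
β₁ = ((-94)·5 − 2·12)/246 = -247/123; β₀ = (50·12 − 2·(-94))/246 = 394/123.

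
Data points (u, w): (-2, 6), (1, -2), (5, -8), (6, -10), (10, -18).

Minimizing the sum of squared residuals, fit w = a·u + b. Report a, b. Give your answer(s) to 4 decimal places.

a = -1.9302, b = 1.3209

From the data, Σu·u = 166, Σu = 20, Σ1 = 5.
Right-hand side: Σu·w = -294, Σw = -32.
So XᵀX·[a, b]ᵀ = Xᵀw: [[166, 20]; [20, 5]]·[a, b]ᵀ = [-294, -32]ᵀ.
Δ = 166·5 − 20² = 430.
a = ((-294)·5 − 20·(-32))/430 = -83/43; b = (166·(-32) − 20·(-294))/430 = 284/215.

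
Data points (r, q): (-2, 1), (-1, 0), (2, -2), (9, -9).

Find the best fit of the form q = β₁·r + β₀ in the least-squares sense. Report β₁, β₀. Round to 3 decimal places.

AᵀA·[β₁, β₀]ᵀ = Aᵀq reads: 90·β₁ + 8·β₀ = -87;  8·β₁ + 4·β₀ = -10.
(Σr·r = 90, Σr = 8, Σ1 = 4, Σr·q = -87, Σq = -10.)
Eliminating β₀: 4·(row 1) − 8·(row 2) gives 296·β₁ = 4·(-87) − 8·(-10) = -268, so β₁ = -67/74.
Then β₀ = ((-10) − 8·(-67/74))/4 = -51/74.

β₁ = -0.905, β₀ = -0.689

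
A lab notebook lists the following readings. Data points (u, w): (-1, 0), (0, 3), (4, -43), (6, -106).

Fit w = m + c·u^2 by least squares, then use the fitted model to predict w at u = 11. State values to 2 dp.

ŵ = -361.93

Sums needed: Σ1 = 4, Σu^2 = 53, Σu^2·u^2 = 1553.
Right-hand side: Σw = -146, Σu^2·w = -4504.
Normal equations: [[4, 53]; [53, 1553]]·[m, c]ᵀ = [-146, -4504]ᵀ.
det = 4·1553 − 53² = 3403.
m = ((-146)·1553 − 53·(-4504))/3403 = 11974/3403; c = (4·(-4504) − 53·(-146))/3403 = -10278/3403.
At u = 11: ŵ = (11974/3403)·(1) + (-10278/3403)·(121) = -1231664/3403.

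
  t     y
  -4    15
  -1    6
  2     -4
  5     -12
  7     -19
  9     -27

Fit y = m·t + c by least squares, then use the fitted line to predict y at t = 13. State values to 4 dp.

ŷ = -38.5546

The normal equations are: 176·m + 18·c = -510;  18·m + 6·c = -41.
Eliminating c: 6·(row 1) − 18·(row 2) gives 732·m = 6·(-510) − 18·(-41) = -2322, so m = -387/122.
Then c = ((-41) − 18·(-387/122))/6 = 491/183.
At t = 13: ŷ = (-387/122)·(13) + (491/183)·(1) = -14111/366.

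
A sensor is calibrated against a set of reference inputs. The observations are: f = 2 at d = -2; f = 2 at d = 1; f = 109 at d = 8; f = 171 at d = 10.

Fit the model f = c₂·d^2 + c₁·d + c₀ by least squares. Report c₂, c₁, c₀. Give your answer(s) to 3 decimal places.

c₂ = 1.603, c₁ = 1.153, c₀ = -1.643

Setting ∂/∂c₂ … = 0 gives: 14113·c₂ + 1505·c₁ + 169·c₀ = 24086;  1505·c₂ + 169·c₁ + 17·c₀ = 2580;  169·c₂ + 17·c₁ + 4·c₀ = 284.
(Σd^2·d^2 = 14113, Σd^2·d = 1505, Σd^2 = 169, Σd·d = 169, Σd = 17, Σ1 = 4, Σd^2·f = 24086, Σd·f = 2580, Σf = 284.)
Row-reducing yields c₂ = 59473/37092, c₁ = 14253/12364, c₀ = -15232/9273.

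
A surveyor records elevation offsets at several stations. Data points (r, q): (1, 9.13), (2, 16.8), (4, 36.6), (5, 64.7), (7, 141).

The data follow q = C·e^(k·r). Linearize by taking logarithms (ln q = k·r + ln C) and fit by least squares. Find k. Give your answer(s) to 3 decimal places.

k = 0.451

Let Y = ln q. Fitting Y = k·r + ln C by least squares:
AᵀA = [[95.0000, 19.0000]; [19.0000, 5]], rhs = [77.7446, 17.7515]ᵀ  (here Σr = 19.0000, Σ(r)² = 95.0000, Σln q = 17.7515, Σr·ln q = 77.7446).
Δ = 95.0000·5 − (19.0000)² = 114.0000; k = (77.7446·5 − 19.0000·17.7515)/114.0000 = 0.45127, ln C = (95.0000·17.7515 − 19.0000·77.7446)/114.0000 = 1.83549.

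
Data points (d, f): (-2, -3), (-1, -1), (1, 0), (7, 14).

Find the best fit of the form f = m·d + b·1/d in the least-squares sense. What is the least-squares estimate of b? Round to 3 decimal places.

b = -1.584

Entries of AᵀA: Σd·d = 55, Σd·1/d = 4, Σ1/d·1/d = 445/196.
And Σd·f = 105, Σ1/d·f = 9/2.
So AᵀA·[m, b]ᵀ = Aᵀf: [[55, 4]; [4, 445/196]]·[m, b]ᵀ = [105, 9/2]ᵀ.
Determinant 55·(445/196) − 4² = 21339/196.
m = (105·(445/196) − 4·(9/2))/(21339/196) = 14399/7113; b = (55·(9/2) − 4·105)/(21339/196) = -11270/7113.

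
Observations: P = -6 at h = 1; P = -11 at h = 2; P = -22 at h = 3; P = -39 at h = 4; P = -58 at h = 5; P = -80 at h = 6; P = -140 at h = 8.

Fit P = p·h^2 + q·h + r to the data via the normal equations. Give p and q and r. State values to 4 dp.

p = -2.0848, q = -0.4896, r = -2.6653

Compute the Gram sums: Σh^2·h^2 = 6371, Σh^2·h = 953, Σh^2 = 155, Σh·h = 155, Σh = 29, Σ1 = 7.
Right-hand side: Σh^2·P = -14162, Σh·P = -2140, ΣP = -356.
AᵀA·[p, q, r]ᵀ = AᵀP becomes [[6371, 953, 155]; [953, 155, 29]; [155, 29, 7]]·[p, q, r]ᵀ = [-14162, -2140, -356]ᵀ.
Inverting the 3×3 Gram matrix, [p, q, r]ᵀ = [-10595/5082, -1244/2541, -645/242]ᵀ.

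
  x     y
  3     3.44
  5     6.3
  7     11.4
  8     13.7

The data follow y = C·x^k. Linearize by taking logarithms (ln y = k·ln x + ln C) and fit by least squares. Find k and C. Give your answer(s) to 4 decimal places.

Let Y = ln y. Fitting Y = k·ln x + ln C by least squares:
Over the data: Σln x = 6.7334, Σ(ln x)² = 11.9079, Σln y = 8.1270, Σln x·ln y = 14.4979.
Normal system: [[11.9079, 6.7334]; [6.7334, 4]]·[k, ln C]ᵀ = [14.4979, 8.1270]ᵀ.
Δ = 11.9079·4 − (6.7334)² = 2.2928; k = (14.4979·4 − 6.7334·8.1270)/2.2928 = 1.42571, ln C = (11.9079·8.1270 − 6.7334·14.4979)/2.2928 = -0.36822, so C = exp(-0.36822) = 0.69197.

k = 1.4257, C = 0.6920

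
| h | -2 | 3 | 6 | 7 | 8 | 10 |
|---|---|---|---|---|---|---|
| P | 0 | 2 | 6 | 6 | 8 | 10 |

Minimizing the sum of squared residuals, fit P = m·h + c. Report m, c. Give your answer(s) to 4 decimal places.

m = 0.8467, c = 0.8175

Normal-equation sums: Σh·h = 262, Σh = 32, Σ1 = 6.
For AᵀP: Σh·P = 248, ΣP = 32.
Δ = 262·6 − 32² = 548.
m = (248·6 − 32·32)/548 = 116/137; c = (262·32 − 32·248)/548 = 112/137.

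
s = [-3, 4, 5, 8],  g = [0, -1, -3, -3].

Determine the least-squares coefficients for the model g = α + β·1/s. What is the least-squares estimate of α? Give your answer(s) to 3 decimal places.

α = -1.524

Forming MᵀM = [[4, 29/120]; [29/120, 3301/14400]] and Mᵀg = [-7, -49/40]ᵀ gives MᵀM·[α, β]ᵀ = Mᵀg.
Determinant 4·(3301/14400) − (29/120)² = 4121/4800.
α = ((-7)·(3301/14400) − (29/120)·(-49/40))/(4121/4800) = -18844/12363; β = (4·(-49/40) − (29/120)·(-7))/(4121/4800) = -15400/4121.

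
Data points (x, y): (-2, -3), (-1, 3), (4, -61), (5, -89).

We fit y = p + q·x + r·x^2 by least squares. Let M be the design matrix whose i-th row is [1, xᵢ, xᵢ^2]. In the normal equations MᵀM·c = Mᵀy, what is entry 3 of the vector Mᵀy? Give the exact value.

-3210

Entry 3 ↔ basis x^2, so (Mᵀy)_{3} = Σᵢ (x^2)·yᵢ = (4)·(-3) + (1)·(3) + (16)·(-61) + (25)·(-89) = -3210.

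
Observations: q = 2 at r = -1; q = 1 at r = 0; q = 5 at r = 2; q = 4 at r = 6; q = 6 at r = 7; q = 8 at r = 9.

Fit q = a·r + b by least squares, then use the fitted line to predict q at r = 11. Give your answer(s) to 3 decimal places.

Setting ∂/∂a … = 0 gives: 171·a + 23·b = 146;  23·a + 6·b = 26.
(Σr·r = 171, Σr = 23, Σ1 = 6, Σr·q = 146, Σq = 26.)
Eliminating b: 6·(row 1) − 23·(row 2) gives 497·a = 6·146 − 23·26 = 278, so a = 278/497.
Then b = (26 − 23·(278/497))/6 = 1088/497.
At r = 11: q̂ = (278/497)·(11) + (1088/497)·(1) = 4146/497.

q̂ = 8.342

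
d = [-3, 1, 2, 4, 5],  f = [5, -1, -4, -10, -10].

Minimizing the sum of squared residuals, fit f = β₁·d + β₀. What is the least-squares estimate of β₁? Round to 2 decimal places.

β₁ = -2.01

Normal-equation sums: Σd·d = 55, Σd = 9, Σ1 = 5.
For Xᵀf: Σd·f = -114, Σf = -20.
Eliminating β₀: 5·(row 1) − 9·(row 2) gives 194·β₁ = 5·(-114) − 9·(-20) = -390, so β₁ = -195/97.
Then β₀ = ((-20) − 9·(-195/97))/5 = -37/97.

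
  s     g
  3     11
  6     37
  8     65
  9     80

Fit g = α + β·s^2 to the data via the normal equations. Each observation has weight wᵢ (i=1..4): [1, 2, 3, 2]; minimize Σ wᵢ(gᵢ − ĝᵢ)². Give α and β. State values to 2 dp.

Sums needed: Σwᵢ·1 = 8, Σwᵢ·s^2 = 435, Σwᵢ·s^2·s^2 = 28083.
Right-hand side: Σwᵢ·g = 440, Σwᵢ·s^2·g = 28203.
So AᵀWA·[α, β]ᵀ = AᵀWg: [[8, 435]; [435, 28083]]·[α, β]ᵀ = [440, 28203]ᵀ.
Determinant 8·28083 − 435² = 35439.
α = (440·28083 − 435·28203)/35439 = 29405/11813; β = (8·28203 − 435·440)/35439 = 11408/11813.

α = 2.49, β = 0.97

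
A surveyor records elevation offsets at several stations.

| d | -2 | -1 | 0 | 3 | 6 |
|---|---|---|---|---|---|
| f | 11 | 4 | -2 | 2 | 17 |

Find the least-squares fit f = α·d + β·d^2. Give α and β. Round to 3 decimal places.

α = -2.967, β = 0.984

Forming AᵀA = [[50, 234]; [234, 1394]] and Aᵀf = [82, 678]ᵀ gives AᵀA·[α, β]ᵀ = Aᵀf.
det = 50·1394 − 234² = 14944.
α = (82·1394 − 234·678)/14944 = -5543/1868; β = (50·678 − 234·82)/14944 = 1839/1868.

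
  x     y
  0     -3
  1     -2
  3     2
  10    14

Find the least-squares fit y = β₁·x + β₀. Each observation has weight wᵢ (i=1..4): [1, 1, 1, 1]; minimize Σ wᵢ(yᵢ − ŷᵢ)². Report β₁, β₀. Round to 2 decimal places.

β₁ = 1.73, β₀ = -3.30

From the data, Σwᵢ·x·x = 110, Σwᵢ·x = 14, Σwᵢ·1 = 4.
Right-hand side: Σwᵢ·x·y = 144, Σwᵢ·y = 11.
Determinant 110·4 − 14² = 244.
β₁ = (144·4 − 14·11)/244 = 211/122; β₀ = (110·11 − 14·144)/244 = -403/122.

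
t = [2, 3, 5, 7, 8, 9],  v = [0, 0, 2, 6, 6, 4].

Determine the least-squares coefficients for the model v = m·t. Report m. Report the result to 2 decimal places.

Forming MᵀM = [[232]] and Mᵀv = [136]ᵀ gives MᵀM·[m]ᵀ = Mᵀv.
Hence m = 136 / 232 ≈ 0.586207.

m = 0.59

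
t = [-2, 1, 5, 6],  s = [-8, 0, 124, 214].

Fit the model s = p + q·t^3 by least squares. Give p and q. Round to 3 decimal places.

p = -0.457, q = 0.993

The normal system XᵀX·[p, q]ᵀ = Xᵀs is [[4, 334]; [334, 62346]]·[p, q]ᵀ = [330, 61788]ᵀ.
Eliminating q: 62346·(row 1) − 334·(row 2) gives 137828·p = 62346·330 − 334·61788 = -63012, so p = -15753/34457.
Then q = (61788 − 334·(-15753/34457))/62346 = 34233/34457.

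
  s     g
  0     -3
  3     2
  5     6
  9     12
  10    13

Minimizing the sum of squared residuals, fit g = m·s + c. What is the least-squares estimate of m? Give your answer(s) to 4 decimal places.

Compute the Gram sums: Σs·s = 215, Σs = 27, Σ1 = 5.
And Σs·g = 274, Σg = 30.
Normal equations: [[215, 27]; [27, 5]]·[m, c]ᵀ = [274, 30]ᵀ.
Δ = 215·5 − 27² = 346.
m = (274·5 − 27·30)/346 = 280/173; c = (215·30 − 27·274)/346 = -474/173.

m = 1.6185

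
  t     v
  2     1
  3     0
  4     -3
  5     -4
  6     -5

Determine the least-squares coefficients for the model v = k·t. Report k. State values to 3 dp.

Compute the Gram sums: Σt·t = 90.
For Mᵀv: Σt·v = -60.
So MᵀM·[k]ᵀ = Mᵀv: [[90]]·[k]ᵀ = [-60]ᵀ.
k = (-60)/90 = -0.666667.

k = -0.667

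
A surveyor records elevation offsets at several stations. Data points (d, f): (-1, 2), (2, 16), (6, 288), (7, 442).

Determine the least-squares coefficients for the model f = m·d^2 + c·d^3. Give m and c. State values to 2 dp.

m = 1.96, c = 1.01

Setting ∂/∂m … = 0 gives: 3714·m + 24614·c = 32092;  24614·m + 164370·c = 213940.
(Σd^2·d^2 = 3714, Σd^2·d^3 = 24614, Σd^3·d^3 = 164370, Σd^2·f = 32092, Σd^3·f = 213940.)
Eliminating c: 164370·(row 1) − 24614·(row 2) gives 4621184·m = 164370·32092 − 24614·213940 = 9042880, so m = 141295/72206.
Then c = (213940 − 24614·(141295/72206))/164370 = 72823/72206.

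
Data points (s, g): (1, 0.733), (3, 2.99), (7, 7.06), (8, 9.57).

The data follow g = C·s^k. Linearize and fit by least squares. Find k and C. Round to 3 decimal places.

k = 1.199, C = 0.751

With ln gᵢ as the transformed response and ln sᵢ as the regressor:
Σln s = 5.1240, Σ(ln s)² = 9.3176, Σln g = 4.9977, Σln s·ln g = 9.7032.
Equations: 9.3176·k + 5.1240·ln C = 9.7032;  5.1240·k + 4·ln C = 4.9977.
Slope k = (n·Σln s·ln g − Σln s·Σln g)/(n·Σ(ln s)² − (Σln s)²) = (4·9.7032 − 5.1240·4.9977)/11.0154 = 1.19872; ln C = (Σln g − k·Σln s)/n = -0.28612, so C = exp(-0.28612) = 0.75118.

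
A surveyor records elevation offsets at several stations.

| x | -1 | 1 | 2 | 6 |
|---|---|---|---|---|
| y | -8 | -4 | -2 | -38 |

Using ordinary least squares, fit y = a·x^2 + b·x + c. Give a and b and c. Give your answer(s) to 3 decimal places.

a = -1.463, b = 3.108, c = -3.855

The normal equations are: 1314·a + 224·b + 42·c = -1388;  224·a + 42·b + 8·c = -228;  42·a + 8·b + 4·c = -52.
Row-reducing yields a = -2266/1549, b = 4814/1549, c = -5972/1549.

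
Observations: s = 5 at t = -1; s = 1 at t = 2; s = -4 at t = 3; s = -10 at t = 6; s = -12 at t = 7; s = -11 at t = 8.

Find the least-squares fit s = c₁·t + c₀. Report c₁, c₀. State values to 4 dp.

c₁ = -2.0028, c₀ = 3.1785

Setting ∂/∂c₁ … = 0 gives: 163·c₁ + 25·c₀ = -247;  25·c₁ + 6·c₀ = -31.
Determinant 163·6 − 25² = 353.
c₁ = ((-247)·6 − 25·(-31))/353 = -707/353; c₀ = (163·(-31) − 25·(-247))/353 = 1122/353.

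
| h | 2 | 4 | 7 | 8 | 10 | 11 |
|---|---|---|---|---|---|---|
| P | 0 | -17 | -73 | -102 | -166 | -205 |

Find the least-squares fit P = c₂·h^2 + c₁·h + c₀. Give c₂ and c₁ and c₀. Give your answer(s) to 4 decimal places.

c₂ = -2.0000, c₁ = 3.1833, c₀ = 1.8833

Entries of AᵀA: Σh^2·h^2 = 31410, Σh^2·h = 3258, Σh^2 = 354, Σh·h = 354, Σh = 42, Σ1 = 6.
For AᵀP: Σh^2·P = -51782, Σh·P = -5310, ΣP = -563.
Normal equations: [[31410, 3258, 354]; [3258, 354, 42]; [354, 42, 6]]·[c₂, c₁, c₀]ᵀ = [-51782, -5310, -563]ᵀ.
Inverting the 3×3 Gram matrix, [c₂, c₁, c₀]ᵀ = [-2, 191/60, 113/60]ᵀ.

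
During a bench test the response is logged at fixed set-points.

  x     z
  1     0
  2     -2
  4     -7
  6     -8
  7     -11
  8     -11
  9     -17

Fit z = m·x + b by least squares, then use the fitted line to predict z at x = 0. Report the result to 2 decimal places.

Setting ∂/∂m … = 0 gives: 251·m + 37·b = -398;  37·m + 7·b = -56.
Δ = 251·7 − 37² = 388.
m = ((-398)·7 − 37·(-56))/388 = -357/194; b = (251·(-56) − 37·(-398))/388 = 335/194.
At x = 0: ẑ = (-357/194)·(0) + (335/194)·(1) = 335/194.

ẑ = 1.73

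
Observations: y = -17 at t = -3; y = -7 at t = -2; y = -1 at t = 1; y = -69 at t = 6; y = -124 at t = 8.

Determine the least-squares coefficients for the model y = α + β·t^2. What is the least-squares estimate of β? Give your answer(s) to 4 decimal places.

Normal-equation sums: Σ1 = 5, Σt^2 = 114, Σt^2·t^2 = 5490.
For Aᵀy: Σy = -218, Σt^2·y = -10602.
Normal equations: [[5, 114]; [114, 5490]]·[α, β]ᵀ = [-218, -10602]ᵀ.
det = 5·5490 − 114² = 14454.
α = ((-218)·5490 − 114·(-10602))/14454 = 656/803; β = (5·(-10602) − 114·(-218))/14454 = -4693/2409.

β = -1.9481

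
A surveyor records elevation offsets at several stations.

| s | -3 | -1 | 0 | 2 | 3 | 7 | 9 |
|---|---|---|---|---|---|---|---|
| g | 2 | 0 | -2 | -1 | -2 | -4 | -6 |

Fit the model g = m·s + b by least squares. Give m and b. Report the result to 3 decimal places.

m = -0.577, b = -0.457

Compute the Gram sums: Σs·s = 153, Σs = 17, Σ1 = 7.
Right-hand side: Σs·g = -96, Σg = -13.
Normal equations: [[153, 17]; [17, 7]]·[m, b]ᵀ = [-96, -13]ᵀ.
Eliminating b: 7·(row 1) − 17·(row 2) gives 782·m = 7·(-96) − 17·(-13) = -451, so m = -451/782.
Then b = ((-13) − 17·(-451/782))/7 = -21/46.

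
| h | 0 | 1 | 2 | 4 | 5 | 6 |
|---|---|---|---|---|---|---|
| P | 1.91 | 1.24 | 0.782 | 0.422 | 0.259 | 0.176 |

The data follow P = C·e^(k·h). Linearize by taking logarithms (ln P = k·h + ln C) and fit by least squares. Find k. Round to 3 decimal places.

Linearized form: ln P = k·h + ln C. From the 6 transformed points,
AᵀA = [[82.0000, 18.0000]; [18.0000, 6]], rhs = [-20.9060, -3.3346]ᵀ  (here Σh = 18.0000, Σ(h)² = 82.0000, Σln P = -3.3346, Σh·ln P = -20.9060).
Solving (det = 168.0000): k = -0.38936, ln C = 0.61230.

k = -0.389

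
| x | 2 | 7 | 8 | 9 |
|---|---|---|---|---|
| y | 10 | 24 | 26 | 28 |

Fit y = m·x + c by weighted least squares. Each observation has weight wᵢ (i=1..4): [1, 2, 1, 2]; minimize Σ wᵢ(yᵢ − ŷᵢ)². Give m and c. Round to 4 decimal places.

m = 2.5882, c = 5.2157

Setting ∂/∂m … = 0 gives: 328·m + 42·c = 1068;  42·m + 6·c = 140.
(Σwᵢ·x·x = 328, Σwᵢ·x = 42, Σwᵢ·1 = 6, Σwᵢ·x·y = 1068, Σwᵢ·y = 140.)
Determinant 328·6 − 42² = 204.
m = (1068·6 − 42·140)/204 = 44/17; c = (328·140 − 42·1068)/204 = 266/51.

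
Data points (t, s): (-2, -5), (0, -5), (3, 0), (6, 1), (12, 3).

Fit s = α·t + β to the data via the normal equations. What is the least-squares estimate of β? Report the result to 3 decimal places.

Setting ∂/∂α … = 0 gives: 193·α + 19·β = 52;  19·α + 5·β = -6.
(Σt·t = 193, Σt = 19, Σ1 = 5, Σt·s = 52, Σs = -6.)
Eliminating β: 5·(row 1) − 19·(row 2) gives 604·α = 5·52 − 19·(-6) = 374, so α = 187/302.
Then β = ((-6) − 19·(187/302))/5 = -1073/302.

β = -3.553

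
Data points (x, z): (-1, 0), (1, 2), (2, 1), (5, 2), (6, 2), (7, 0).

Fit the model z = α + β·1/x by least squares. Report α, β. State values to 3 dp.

Compute the Gram sums: Σ1 = 6, Σ1/x = 106/105, Σ1/x·1/x = 51557/22050.
Right-hand side: Σz = 7, Σ1/x·z = 97/30.
MᵀM·[α, β]ᵀ = Mᵀz becomes [[6, 106/105]; [106/105, 51557/22050]]·[α, β]ᵀ = [7, 97/30]ᵀ.
Δ = 6·(51557/22050) − (106/105)² = 28687/2205.
α = (7·(51557/22050) − (106/105)·(97/30))/(28687/2205) = 57785/57374; β = (6·(97/30) − (106/105)·7)/(28687/2205) = 27195/28687.

α = 1.007, β = 0.948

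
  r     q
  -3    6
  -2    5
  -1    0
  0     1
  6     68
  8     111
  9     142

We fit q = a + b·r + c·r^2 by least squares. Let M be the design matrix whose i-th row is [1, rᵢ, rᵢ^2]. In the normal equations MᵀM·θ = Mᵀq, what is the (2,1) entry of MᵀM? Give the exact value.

Row 2 ↔ basis r, column 1 ↔ basis 1, so (MᵀM)_{2,1} = Σᵢ r = (-3)·(1) + (-2)·(1) + (-1)·(1) + (0)·(1) + (6)·(1) + (8)·(1) + (9)·(1) = 17.

17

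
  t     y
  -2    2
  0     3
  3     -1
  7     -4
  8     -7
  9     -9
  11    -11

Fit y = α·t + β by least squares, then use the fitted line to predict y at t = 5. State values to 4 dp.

Forming AᵀA = [[328, 36]; [36, 7]] and Aᵀy = [-293, -27]ᵀ gives AᵀA·[α, β]ᵀ = Aᵀy.
Δ = 328·7 − 36² = 1000.
α = ((-293)·7 − 36·(-27))/1000 = -1079/1000; β = (328·(-27) − 36·(-293))/1000 = 423/250.
At t = 5: ŷ = (-1079/1000)·(5) + (423/250)·(1) = -3703/1000.

ŷ = -3.7030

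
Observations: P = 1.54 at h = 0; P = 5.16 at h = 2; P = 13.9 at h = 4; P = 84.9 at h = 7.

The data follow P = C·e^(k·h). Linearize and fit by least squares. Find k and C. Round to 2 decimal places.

k = 0.57, C = 1.56

Taking logs, ln P = k·h + ln C, so regress ln P on h.
Σh = 13.0000, Σ(h)² = 69.0000, Σln P = 9.1461, Σh·ln P = 44.8997.
Equations: 69.0000·k + 13.0000·ln C = 44.8997;  13.0000·k + 4·ln C = 9.1461.
Solving (det = 107.0000): k = 0.56729, ln C = 0.44283, so C = exp(0.44283) = 1.55711.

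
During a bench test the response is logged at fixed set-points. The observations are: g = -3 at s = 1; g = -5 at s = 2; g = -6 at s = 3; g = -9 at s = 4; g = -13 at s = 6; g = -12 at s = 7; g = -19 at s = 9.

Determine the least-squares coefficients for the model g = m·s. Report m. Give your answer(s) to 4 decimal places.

Compute the Gram sums: Σs·s = 196.
Moment sums: Σs·g = -400.
m = (-400)/196 = -2.04082.

m = -2.0408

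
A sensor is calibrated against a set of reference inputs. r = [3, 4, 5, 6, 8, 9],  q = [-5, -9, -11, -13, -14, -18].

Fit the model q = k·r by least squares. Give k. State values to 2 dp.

k = -1.98

XᵀX·[k]ᵀ = Xᵀq reads: 231·k = -458.
Hence k = -458 / 231 ≈ -1.98268.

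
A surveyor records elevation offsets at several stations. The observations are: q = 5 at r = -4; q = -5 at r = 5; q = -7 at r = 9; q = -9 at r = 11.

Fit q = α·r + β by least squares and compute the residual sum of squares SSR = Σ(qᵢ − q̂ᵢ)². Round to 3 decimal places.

Compute the Gram sums: Σr·r = 243, Σr = 21, Σ1 = 4.
Moment sums: Σr·q = -207, Σq = -16.
AᵀA·[α, β]ᵀ = Aᵀq becomes [[243, 21]; [21, 4]]·[α, β]ᵀ = [-207, -16]ᵀ.
det = 243·4 − 21² = 531.
α = ((-207)·4 − 21·(-16))/531 = -164/177; β = (243·(-16) − 21·(-207))/531 = 51/59.
Residuals: 76/177, -218/177, 28/59, 58/177; SSR = 120/59.

SSR = 2.034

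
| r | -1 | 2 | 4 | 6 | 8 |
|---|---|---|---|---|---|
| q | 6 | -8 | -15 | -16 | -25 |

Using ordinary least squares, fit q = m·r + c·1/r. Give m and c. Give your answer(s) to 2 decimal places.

m = -2.98, c = -3.41

Compute the Gram sums: Σr·r = 121, Σr·1/r = 5, Σ1/r·1/r = 781/576.
Right-hand side: Σr·q = -378, Σ1/r·q = -469/24.
Normal equations: [[121, 5]; [5, 781/576]]·[m, c]ᵀ = [-378, -469/24]ᵀ.
Eliminating c: (781/576)·(row 1) − 5·(row 2) gives (80101/576)·m = (781/576)·(-378) − 5·(-469/24) = -39823/96, so m = -34134/11443.
Then c = ((-469/24) − 5·(-34134/11443))/(781/576) = -39048/11443.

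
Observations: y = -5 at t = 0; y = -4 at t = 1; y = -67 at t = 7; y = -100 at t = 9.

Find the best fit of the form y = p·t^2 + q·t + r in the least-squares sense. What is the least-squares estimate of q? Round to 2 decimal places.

Forming XᵀX = [[8963, 1073, 131]; [1073, 131, 17]; [131, 17, 4]] and Xᵀy = [-11387, -1373, -176]ᵀ gives XᵀX·[p, q, r]ᵀ = Xᵀy.
Row-reducing yields p = -171/178, q = -391/178, r = -285/89.

q = -2.20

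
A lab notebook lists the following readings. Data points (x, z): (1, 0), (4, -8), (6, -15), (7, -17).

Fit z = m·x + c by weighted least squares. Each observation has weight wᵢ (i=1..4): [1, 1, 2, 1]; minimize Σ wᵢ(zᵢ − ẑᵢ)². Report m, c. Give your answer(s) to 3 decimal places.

The normal system AᵀWA·[m, c]ᵀ = AᵀWz is [[138, 24]; [24, 5]]·[m, c]ᵀ = [-331, -55]ᵀ.
Determinant 138·5 − 24² = 114.
m = ((-331)·5 − 24·(-55))/114 = -335/114; c = (138·(-55) − 24·(-331))/114 = 59/19.

m = -2.939, c = 3.105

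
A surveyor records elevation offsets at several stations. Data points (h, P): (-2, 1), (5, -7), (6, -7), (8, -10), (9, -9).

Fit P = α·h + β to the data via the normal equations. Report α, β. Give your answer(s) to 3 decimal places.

α = -0.984, β = -1.283

AᵀA·[α, β]ᵀ = AᵀP reads: 210·α + 26·β = -240;  26·α + 5·β = -32.
(Σh·h = 210, Σh = 26, Σ1 = 5, Σh·P = -240, ΣP = -32.)
Δ = 210·5 − 26² = 374.
α = ((-240)·5 − 26·(-32))/374 = -184/187; β = (210·(-32) − 26·(-240))/374 = -240/187.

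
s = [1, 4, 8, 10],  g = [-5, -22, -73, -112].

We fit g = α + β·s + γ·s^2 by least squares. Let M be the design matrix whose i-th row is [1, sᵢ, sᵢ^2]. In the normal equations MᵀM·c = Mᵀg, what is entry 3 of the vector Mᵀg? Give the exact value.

-16229

Entry 3 ↔ basis s^2, so (Mᵀg)_{3} = Σᵢ (s^2)·gᵢ = (1)·(-5) + (16)·(-22) + (64)·(-73) + (100)·(-112) = -16229.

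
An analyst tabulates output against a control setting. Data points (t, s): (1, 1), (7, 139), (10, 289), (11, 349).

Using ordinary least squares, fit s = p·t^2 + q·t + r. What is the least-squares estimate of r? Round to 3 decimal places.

With design matrix A, AᵀA = [[27043, 2675, 271]; [2675, 271, 29]; [271, 29, 4]] and Aᵀs = [77941, 7703, 778]ᵀ.
Solving the 3×3 system (Gaussian elimination) gives p = 7547/2558, q = -1389/2558, r = -1854/1279.

r = -1.450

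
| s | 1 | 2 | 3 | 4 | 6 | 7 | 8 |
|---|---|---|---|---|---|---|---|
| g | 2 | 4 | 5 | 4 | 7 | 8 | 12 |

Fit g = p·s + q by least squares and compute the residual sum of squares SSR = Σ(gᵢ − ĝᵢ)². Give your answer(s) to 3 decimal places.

Setting ∂/∂p … = 0 gives: 179·p + 31·q = 235;  31·p + 7·q = 42.
Determinant 179·7 − 31² = 292.
p = (235·7 − 31·42)/292 = 343/292; q = (179·42 − 31·235)/292 = 233/292.
Residuals: 2/73, 249/292, 99/146, -437/292, -247/292, -149/146, 527/292; SSR = 2465/292.

SSR = 8.442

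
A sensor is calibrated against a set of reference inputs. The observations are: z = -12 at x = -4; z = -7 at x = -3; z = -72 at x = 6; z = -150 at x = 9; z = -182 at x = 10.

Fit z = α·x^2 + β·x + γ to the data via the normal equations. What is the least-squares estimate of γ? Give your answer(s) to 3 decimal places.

γ = -0.305

The normal equations are: 18194·α + 1854·β + 242·γ = -33197;  1854·α + 242·β + 18·γ = -3533;  242·α + 18·β + 5·γ = -423.
(Σx^2·x^2 = 18194, Σx^2·x = 1854, Σx^2 = 242, Σx·x = 242, Σx = 18, Σ1 = 5, Σx^2·z = -33197, Σx·z = -3533, Σz = -423.)
Inverting the 3×3 Gram matrix, [α, β, γ]ᵀ = [-348791/228216, -218149/76072, -17395/57054]ᵀ.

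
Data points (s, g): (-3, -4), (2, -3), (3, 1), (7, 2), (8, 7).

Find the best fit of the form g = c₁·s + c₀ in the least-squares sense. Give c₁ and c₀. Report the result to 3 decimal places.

c₁ = 0.891, c₀ = -2.430

The normal equations are: 135·c₁ + 17·c₀ = 79;  17·c₁ + 5·c₀ = 3.
Determinant 135·5 − 17² = 386.
c₁ = (79·5 − 17·3)/386 = 172/193; c₀ = (135·3 − 17·79)/386 = -469/193.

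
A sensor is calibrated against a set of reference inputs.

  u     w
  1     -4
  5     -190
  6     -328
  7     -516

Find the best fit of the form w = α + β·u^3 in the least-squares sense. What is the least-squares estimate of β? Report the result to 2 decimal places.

Normal-equation sums: Σ1 = 4, Σu^3 = 685, Σu^3·u^3 = 179931.
Moment sums: Σw = -1038, Σu^3·w = -271590.
Normal equations: [[4, 685]; [685, 179931]]·[α, β]ᵀ = [-1038, -271590]ᵀ.
Eliminating β: 179931·(row 1) − 685·(row 2) gives 250499·α = 179931·(-1038) − 685·(-271590) = -729228, so α = -729228/250499.
Then β = ((-271590) − 685·(-729228/250499))/179931 = -375330/250499.

β = -1.50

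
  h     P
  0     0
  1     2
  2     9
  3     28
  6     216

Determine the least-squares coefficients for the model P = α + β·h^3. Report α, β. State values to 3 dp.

α = 0.767, β = 0.997

The normal equations are: 5·α + 252·β = 255;  252·α + 47450·β = 47486.
(Σ1 = 5, Σh^3 = 252, Σh^3·h^3 = 47450, ΣP = 255, Σh^3·P = 47486.)
det = 5·47450 − 252² = 173746.
α = (255·47450 − 252·47486)/173746 = 66639/86873; β = (5·47486 − 252·255)/173746 = 86585/86873.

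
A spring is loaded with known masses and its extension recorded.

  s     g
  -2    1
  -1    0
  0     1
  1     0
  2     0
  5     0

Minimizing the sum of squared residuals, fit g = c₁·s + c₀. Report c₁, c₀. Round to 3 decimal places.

From the data, Σs·s = 35, Σs = 5, Σ1 = 6.
Right-hand side: Σs·g = -2, Σg = 2.
Normal equations: [[35, 5]; [5, 6]]·[c₁, c₀]ᵀ = [-2, 2]ᵀ.
Determinant 35·6 − 5² = 185.
c₁ = ((-2)·6 − 5·2)/185 = -22/185; c₀ = (35·2 − 5·(-2))/185 = 16/37.

c₁ = -0.119, c₀ = 0.432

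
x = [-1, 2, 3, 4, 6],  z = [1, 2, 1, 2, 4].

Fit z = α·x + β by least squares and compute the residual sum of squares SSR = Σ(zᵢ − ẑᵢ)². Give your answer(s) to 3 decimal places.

Normal-equation sums: Σx·x = 66, Σx = 14, Σ1 = 5.
Moment sums: Σx·z = 38, Σz = 10.
Normal equations: [[66, 14]; [14, 5]]·[α, β]ᵀ = [38, 10]ᵀ.
Δ = 66·5 − 14² = 134.
α = (38·5 − 14·10)/134 = 25/67; β = (66·10 − 14·38)/134 = 64/67.
Residuals: 28/67, 20/67, -72/67, -30/67, 54/67; SSR = 152/67.

SSR = 2.269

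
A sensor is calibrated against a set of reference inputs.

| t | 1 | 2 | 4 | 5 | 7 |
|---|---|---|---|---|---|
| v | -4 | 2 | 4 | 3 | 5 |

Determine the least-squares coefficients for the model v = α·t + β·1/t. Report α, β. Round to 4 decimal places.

The normal equations are: 95·α + 5·β = 66;  5·α + (26909/19600)·β = -24/35.
(Σt·t = 95, Σt·1/t = 5, Σ1/t·1/t = 26909/19600, Σt·v = 66, Σ1/t·v = -24/35.)
Eliminating β: (26909/19600)·(row 1) − 5·(row 2) gives (413271/3920)·α = (26909/19600)·66 − 5·(-24/35) = 921597/9800, so α = 614398/688785.
Then β = ((-24/35) − 5·(614398/688785))/(26909/19600) = -516320/137757.

α = 0.8920, β = -3.7480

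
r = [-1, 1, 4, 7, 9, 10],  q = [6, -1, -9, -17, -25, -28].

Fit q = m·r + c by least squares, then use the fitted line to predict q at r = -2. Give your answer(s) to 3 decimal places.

q̂ = 8.881

The normal equations are: 248·m + 30·c = -667;  30·m + 6·c = -74.
Δ = 248·6 − 30² = 588.
m = ((-667)·6 − 30·(-74))/588 = -297/98; c = (248·(-74) − 30·(-667))/588 = 829/294.
At r = -2: q̂ = (-297/98)·(-2) + (829/294)·(1) = 373/42.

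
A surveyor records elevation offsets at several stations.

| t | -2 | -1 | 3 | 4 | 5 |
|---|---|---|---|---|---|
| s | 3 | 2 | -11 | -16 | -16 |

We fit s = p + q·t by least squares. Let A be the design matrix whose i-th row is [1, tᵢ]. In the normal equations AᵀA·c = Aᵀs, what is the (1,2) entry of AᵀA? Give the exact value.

Row 1 ↔ basis 1, column 2 ↔ basis t, so (AᵀA)_{1,2} = Σᵢ t = (1)·(-2) + (1)·(-1) + (1)·(3) + (1)·(4) + (1)·(5) = 9.

9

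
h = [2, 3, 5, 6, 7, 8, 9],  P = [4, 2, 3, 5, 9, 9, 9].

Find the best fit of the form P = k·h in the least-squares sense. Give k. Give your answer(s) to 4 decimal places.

k = 1.0261

Sums needed: Σh·h = 268.
Moment sums: Σh·P = 275.
Hence k = 275 / 268 ≈ 1.02612.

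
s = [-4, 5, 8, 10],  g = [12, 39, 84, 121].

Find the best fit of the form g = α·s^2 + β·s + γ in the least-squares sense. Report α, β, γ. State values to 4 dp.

Normal-equation sums: Σs^2·s^2 = 14977, Σs^2·s = 1573, Σs^2 = 205, Σs·s = 205, Σs = 19, Σ1 = 4.
And Σs^2·g = 18643, Σs·g = 2029, Σg = 256.
Normal equations: [[14977, 1573, 205]; [1573, 205, 19]; [205, 19, 4]]·[α, β, γ]ᵀ = [18643, 2029, 256]ᵀ.
Row-reducing yields α = 479/503, β = 18059/8551, γ = 44155/8551.

α = 0.9523, β = 2.1119, γ = 5.1637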